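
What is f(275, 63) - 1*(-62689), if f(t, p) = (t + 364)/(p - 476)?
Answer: 25889918/413 ≈ 62687.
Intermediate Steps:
f(t, p) = (364 + t)/(-476 + p)
f(275, 63) - 1*(-62689) = (364 + 275)/(-476 + 63) - 1*(-62689) = 639/(-413) + 62689 = -1/413*639 + 62689 = -639/413 + 62689 = 25889918/413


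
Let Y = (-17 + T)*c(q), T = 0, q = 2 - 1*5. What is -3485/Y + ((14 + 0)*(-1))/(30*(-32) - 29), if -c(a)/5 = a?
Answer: 40591/2967 ≈ 13.681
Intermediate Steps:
q = -3 (q = 2 - 5 = -3)
c(a) = -5*a
Y = -255 (Y = (-17 + 0)*(-5*(-3)) = -17*15 = -255)
-3485/Y + ((14 + 0)*(-1))/(30*(-32) - 29) = -3485/(-255) + ((14 + 0)*(-1))/(30*(-32) - 29) = -3485*(-1/255) + (14*(-1))/(-960 - 29) = 41/3 - 14/(-989) = 41/3 - 14*(-1/989) = 41/3 + 14/989 = 40591/2967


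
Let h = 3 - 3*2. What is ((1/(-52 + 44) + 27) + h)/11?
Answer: 191/88 ≈ 2.1705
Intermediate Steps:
h = -3 (h = 3 - 6 = -3)
((1/(-52 + 44) + 27) + h)/11 = ((1/(-52 + 44) + 27) - 3)/11 = ((1/(-8) + 27) - 3)*(1/11) = ((-1/8 + 27) - 3)*(1/11) = (215/8 - 3)*(1/11) = (191/8)*(1/11) = 191/88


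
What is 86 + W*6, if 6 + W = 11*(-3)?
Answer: -148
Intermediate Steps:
W = -39 (W = -6 + 11*(-3) = -6 - 33 = -39)
86 + W*6 = 86 - 39*6 = 86 - 234 = -148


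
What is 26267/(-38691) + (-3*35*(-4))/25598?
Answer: -328066223/495206109 ≈ -0.66248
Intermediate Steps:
26267/(-38691) + (-3*35*(-4))/25598 = 26267*(-1/38691) - 105*(-4)*(1/25598) = -26267/38691 + 420*(1/25598) = -26267/38691 + 210/12799 = -328066223/495206109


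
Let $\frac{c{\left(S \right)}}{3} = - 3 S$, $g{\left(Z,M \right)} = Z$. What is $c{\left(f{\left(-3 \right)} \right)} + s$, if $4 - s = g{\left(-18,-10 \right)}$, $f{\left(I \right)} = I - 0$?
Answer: $49$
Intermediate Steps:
$f{\left(I \right)} = I$ ($f{\left(I \right)} = I + 0 = I$)
$c{\left(S \right)} = - 9 S$ ($c{\left(S \right)} = 3 \left(- 3 S\right) = - 9 S$)
$s = 22$ ($s = 4 - -18 = 4 + 18 = 22$)
$c{\left(f{\left(-3 \right)} \right)} + s = \left(-9\right) \left(-3\right) + 22 = 27 + 22 = 49$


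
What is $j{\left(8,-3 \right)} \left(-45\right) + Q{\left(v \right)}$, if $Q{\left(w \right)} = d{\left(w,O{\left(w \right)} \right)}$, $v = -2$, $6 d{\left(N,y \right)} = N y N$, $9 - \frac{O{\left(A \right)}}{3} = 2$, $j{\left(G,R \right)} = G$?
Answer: $-346$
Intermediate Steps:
$O{\left(A \right)} = 21$ ($O{\left(A \right)} = 27 - 6 = 21$)
$d{\left(N,y \right)} = \frac{y N^{2}}{6}$ ($d{\left(N,y \right)} = \frac{N y N}{6} = \frac{y N^{2}}{6}$)
$Q{\left(w \right)} = \frac{7 w^{2}}{2}$ ($Q{\left(w \right)} = \frac{1}{6} \cdot 21 w^{2} = \frac{7 w^{2}}{2}$)
$j{\left(8,-3 \right)} \left(-45\right) + Q{\left(v \right)} = 8 \left(-45\right) + \frac{7 \left(-2\right)^{2}}{2} = -360 + \frac{7}{2} \cdot 4 = -360 + 14 = -346$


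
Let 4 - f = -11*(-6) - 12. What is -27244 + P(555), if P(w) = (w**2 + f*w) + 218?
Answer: 253249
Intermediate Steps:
f = -50 (f = 4 - (-11*(-6) - 12) = 4 - (66 - 12) = 4 - 1*54 = 4 - 54 = -50)
P(w) = 218 + w**2 - 50*w (P(w) = (w**2 - 50*w) + 218 = 218 + w**2 - 50*w)
-27244 + P(555) = -27244 + (218 + 555**2 - 50*555) = -27244 + (218 + 308025 - 27750) = -27244 + 280493 = 253249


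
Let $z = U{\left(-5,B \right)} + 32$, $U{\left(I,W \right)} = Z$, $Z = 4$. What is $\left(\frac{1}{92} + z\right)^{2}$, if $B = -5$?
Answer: $\frac{10975969}{8464} \approx 1296.8$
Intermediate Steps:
$U{\left(I,W \right)} = 4$
$z = 36$ ($z = 4 + 32 = 36$)
$\left(\frac{1}{92} + z\right)^{2} = \left(\frac{1}{92} + 36\right)^{2} = \left(\frac{3313}{92}\right)^{2} = \frac{10975969}{8464}$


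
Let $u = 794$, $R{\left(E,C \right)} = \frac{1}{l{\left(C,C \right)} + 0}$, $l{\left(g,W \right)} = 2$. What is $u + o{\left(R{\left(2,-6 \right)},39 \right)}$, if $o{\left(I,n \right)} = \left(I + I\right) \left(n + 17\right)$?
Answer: $850$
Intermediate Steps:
$R{\left(E,C \right)} = \frac{1}{2}$ ($R{\left(E,C \right)} = \frac{1}{2 + 0} = \frac{1}{2}$)
$o{\left(I,n \right)} = 2 I \left(17 + n\right)$
$u + o{\left(R{\left(2,-6 \right)},39 \right)} = 794 + 2 \cdot \frac{1}{2} \left(17 + 39\right) = 794 + 2 \cdot \frac{1}{2} \cdot 56 = 794 + 56 = 850$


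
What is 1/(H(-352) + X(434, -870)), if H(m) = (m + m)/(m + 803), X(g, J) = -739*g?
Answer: -41/13149830 ≈ -3.1179e-6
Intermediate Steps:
H(m) = 2*m/(803 + m) (H(m) = (2*m)/(803 + m) = 2*m/(803 + m))
1/(H(-352) + X(434, -870)) = 1/(2*(-352)/(803 - 352) - 739*434) = 1/(2*(-352)/451 - 320726) = 1/(2*(-352)*(1/451) - 320726) = 1/(-64/41 - 320726) = 1/(-13149830/41) = -41/13149830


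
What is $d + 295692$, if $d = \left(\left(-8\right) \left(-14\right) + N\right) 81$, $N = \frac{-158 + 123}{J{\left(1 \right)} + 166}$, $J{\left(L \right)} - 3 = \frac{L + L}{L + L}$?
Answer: $\frac{10361409}{34} \approx 3.0475 \cdot 10^{5}$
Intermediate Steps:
$J{\left(L \right)} = 4$ ($J{\left(L \right)} = 3 + \frac{L + L}{L + L} = 3 + \frac{2 L}{2 L} = 3 + 2 L \frac{1}{2 L} = 3 + 1 = 4$)
$N = - \frac{7}{34}$ ($N = \frac{-158 + 123}{4 + 166} = - \frac{35}{170} = \left(-35\right) \frac{1}{170} = - \frac{7}{34} \approx -0.20588$)
$d = \frac{307881}{34}$ ($d = \left(\left(-8\right) \left(-14\right) - \frac{7}{34}\right) 81 = \left(112 - \frac{7}{34}\right) 81 = \frac{3801}{34} \cdot 81 = \frac{307881}{34} \approx 9055.3$)
$d + 295692 = \frac{307881}{34} + 295692 = \frac{10361409}{34}$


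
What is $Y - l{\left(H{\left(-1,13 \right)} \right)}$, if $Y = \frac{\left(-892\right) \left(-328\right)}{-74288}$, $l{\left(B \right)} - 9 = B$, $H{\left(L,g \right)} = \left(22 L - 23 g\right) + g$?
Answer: $\frac{1369971}{4643} \approx 295.06$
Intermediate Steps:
$H{\left(L,g \right)} = - 22 g + 22 L$ ($H{\left(L,g \right)} = \left(- 23 g + 22 L\right) + g = - 22 g + 22 L$)
$l{\left(B \right)} = 9 + B$
$Y = - \frac{18286}{4643}$ ($Y = 292576 \left(- \frac{1}{74288}\right) = - \frac{18286}{4643} \approx -3.9384$)
$Y - l{\left(H{\left(-1,13 \right)} \right)} = - \frac{18286}{4643} - \left(9 + \left(\left(-22\right) 13 + 22 \left(-1\right)\right)\right) = - \frac{18286}{4643} - \left(9 - 308\right) = - \frac{18286}{4643} - -299 = - \frac{18286}{4643} + 299 = \frac{1369971}{4643}$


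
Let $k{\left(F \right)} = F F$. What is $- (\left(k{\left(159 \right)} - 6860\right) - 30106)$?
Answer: $11685$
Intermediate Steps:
$k{\left(F \right)} = F^{2}$
$- (\left(k{\left(159 \right)} - 6860\right) - 30106) = - (\left(159^{2} - 6860\right) - 30106) = - (\left(25281 - 6860\right) - 30106) = - (18421 - 30106) = \left(-1\right) \left(-11685\right) = 11685$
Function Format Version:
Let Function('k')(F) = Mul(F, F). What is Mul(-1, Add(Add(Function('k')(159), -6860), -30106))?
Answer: 11685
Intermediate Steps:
Function('k')(F) = Pow(F, 2)
Mul(-1, Add(Add(Function('k')(159), -6860), -30106)) = Mul(-1, Add(Add(Pow(159, 2), -6860), -30106)) = Mul(-1, Add(Add(25281, -6860), -30106)) = Mul(-1, Add(18421, -30106)) = Mul(-1, -11685) = 11685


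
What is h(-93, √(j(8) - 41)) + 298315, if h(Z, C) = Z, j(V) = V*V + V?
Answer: 298222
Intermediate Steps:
j(V) = V + V² (j(V) = V² + V = V + V²)
h(-93, √(j(8) - 41)) + 298315 = -93 + 298315 = 298222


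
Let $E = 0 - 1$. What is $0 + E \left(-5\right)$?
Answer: $5$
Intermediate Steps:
$E = -1$
$0 + E \left(-5\right) = 0 - -5 = 0 + 5 = 5$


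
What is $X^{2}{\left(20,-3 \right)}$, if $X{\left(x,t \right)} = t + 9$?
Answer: $36$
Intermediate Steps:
$X{\left(x,t \right)} = 9 + t$
$X^{2}{\left(20,-3 \right)} = \left(9 - 3\right)^{2} = 6^{2} = 36$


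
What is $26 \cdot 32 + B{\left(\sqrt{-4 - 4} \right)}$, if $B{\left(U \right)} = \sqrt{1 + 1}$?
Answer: $832 + \sqrt{2} \approx 833.41$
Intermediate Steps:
$B{\left(U \right)} = \sqrt{2}$
$26 \cdot 32 + B{\left(\sqrt{-4 - 4} \right)} = 26 \cdot 32 + \sqrt{2} = 832 + \sqrt{2}$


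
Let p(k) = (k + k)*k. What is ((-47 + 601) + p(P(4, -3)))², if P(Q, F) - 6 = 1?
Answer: 425104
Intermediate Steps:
P(Q, F) = 7 (P(Q, F) = 6 + 1 = 7)
p(k) = 2*k² (p(k) = (2*k)*k = 2*k²)
((-47 + 601) + p(P(4, -3)))² = ((-47 + 601) + 2*7²)² = (554 + 2*49)² = (554 + 98)² = 652² = 425104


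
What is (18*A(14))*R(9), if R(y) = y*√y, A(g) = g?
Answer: 6804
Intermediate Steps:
R(y) = y^(3/2)
(18*A(14))*R(9) = (18*14)*9^(3/2) = 252*27 = 6804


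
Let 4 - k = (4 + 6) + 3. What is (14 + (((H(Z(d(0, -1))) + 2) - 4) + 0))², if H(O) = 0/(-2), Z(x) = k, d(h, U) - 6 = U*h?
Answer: 144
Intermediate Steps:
k = -9 (k = 4 - ((4 + 6) + 3) = 4 - (10 + 3) = 4 - 1*13 = 4 - 13 = -9)
d(h, U) = 6 + U*h
Z(x) = -9
H(O) = 0 (H(O) = 0*(-½) = 0)
(14 + (((H(Z(d(0, -1))) + 2) - 4) + 0))² = (14 + (((0 + 2) - 4) + 0))² = (14 + ((2 - 4) + 0))² = (14 + (-2 + 0))² = (14 - 2)² = 12² = 144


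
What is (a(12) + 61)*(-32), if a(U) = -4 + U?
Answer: -2208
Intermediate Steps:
(a(12) + 61)*(-32) = ((-4 + 12) + 61)*(-32) = (8 + 61)*(-32) = 69*(-32) = -2208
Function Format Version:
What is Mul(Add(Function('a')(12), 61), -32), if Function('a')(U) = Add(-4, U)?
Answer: -2208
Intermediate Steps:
Mul(Add(Function('a')(12), 61), -32) = Mul(Add(Add(-4, 12), 61), -32) = Mul(Add(8, 61), -32) = Mul(69, -32) = -2208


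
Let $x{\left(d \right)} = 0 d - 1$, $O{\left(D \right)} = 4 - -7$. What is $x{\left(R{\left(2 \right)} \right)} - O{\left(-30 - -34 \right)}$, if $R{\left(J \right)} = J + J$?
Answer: $-12$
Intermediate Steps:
$R{\left(J \right)} = 2 J$
$O{\left(D \right)} = 11$ ($O{\left(D \right)} = 4 + 7 = 11$)
$x{\left(d \right)} = -1$ ($x{\left(d \right)} = 0 - 1 = -1$)
$x{\left(R{\left(2 \right)} \right)} - O{\left(-30 - -34 \right)} = -1 - 11 = -12$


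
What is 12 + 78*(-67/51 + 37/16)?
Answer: 12227/136 ≈ 89.904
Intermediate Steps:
12 + 78*(-67/51 + 37/16) = 12 + 78*(815/816) = 12 + 10595/136 = 12227/136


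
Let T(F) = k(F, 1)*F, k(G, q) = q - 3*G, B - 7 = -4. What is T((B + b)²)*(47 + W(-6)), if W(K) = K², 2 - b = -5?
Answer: -2481700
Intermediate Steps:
B = 3 (B = 7 - 4 = 3)
b = 7 (b = 2 - 1*(-5) = 2 + 5 = 7)
T(F) = F*(1 - 3*F) (T(F) = (1 - 3*F)*F = F*(1 - 3*F))
T((B + b)²)*(47 + W(-6)) = ((3 + 7)²*(1 - 3*(3 + 7)²))*(47 + (-6)²) = (10²*(1 - 3*10²))*(47 + 36) = (100*(1 - 3*100))*83 = (100*(1 - 300))*83 = (100*(-299))*83 = -29900*83 = -2481700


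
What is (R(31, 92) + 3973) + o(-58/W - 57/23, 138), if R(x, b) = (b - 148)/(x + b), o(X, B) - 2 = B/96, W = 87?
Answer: 7824733/1968 ≈ 3976.0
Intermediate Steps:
o(X, B) = 2 + B/96
R(x, b) = (-148 + b)/(b + x)
(R(31, 92) + 3973) + o(-58/W - 57/23, 138) = ((-148 + 92)/(92 + 31) + 3973) + (2 + (1/96)*138) = (-56/123 + 3973) + (2 + 23/16) = ((1/123)*(-56) + 3973) + 55/16 = (-56/123 + 3973) + 55/16 = 488623/123 + 55/16 = 7824733/1968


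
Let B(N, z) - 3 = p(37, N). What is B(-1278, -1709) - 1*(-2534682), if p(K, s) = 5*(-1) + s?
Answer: 2533402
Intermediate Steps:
p(K, s) = -5 + s
B(N, z) = -2 + N (B(N, z) = 3 + (-5 + N) = -2 + N)
B(-1278, -1709) - 1*(-2534682) = (-2 - 1278) - 1*(-2534682) = -1280 + 2534682 = 2533402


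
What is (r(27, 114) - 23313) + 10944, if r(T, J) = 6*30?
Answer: -12189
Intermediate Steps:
r(T, J) = 180
(r(27, 114) - 23313) + 10944 = (180 - 23313) + 10944 = -23133 + 10944 = -12189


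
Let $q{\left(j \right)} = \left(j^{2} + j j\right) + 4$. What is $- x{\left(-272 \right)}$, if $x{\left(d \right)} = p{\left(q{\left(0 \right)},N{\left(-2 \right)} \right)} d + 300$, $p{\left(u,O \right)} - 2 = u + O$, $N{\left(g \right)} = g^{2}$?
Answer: $2420$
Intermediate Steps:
$q{\left(j \right)} = 4 + 2 j^{2}$ ($q{\left(j \right)} = \left(j^{2} + j^{2}\right) + 4 = 2 j^{2} + 4 = 4 + 2 j^{2}$)
$p{\left(u,O \right)} = 2 + O + u$ ($p{\left(u,O \right)} = 2 + \left(u + O\right) = 2 + \left(O + u\right) = 2 + O + u$)
$x{\left(d \right)} = 300 + 10 d$ ($x{\left(d \right)} = \left(2 + \left(-2\right)^{2} + \left(4 + 2 \cdot 0^{2}\right)\right) d + 300 = \left(2 + 4 + \left(4 + 2 \cdot 0\right)\right) d + 300 = \left(2 + 4 + \left(4 + 0\right)\right) d + 300 = \left(2 + 4 + 4\right) d + 300 = 10 d + 300 = 300 + 10 d$)
$- x{\left(-272 \right)} = - (300 + 10 \left(-272\right)) = - (300 - 2720) = \left(-1\right) \left(-2420\right) = 2420$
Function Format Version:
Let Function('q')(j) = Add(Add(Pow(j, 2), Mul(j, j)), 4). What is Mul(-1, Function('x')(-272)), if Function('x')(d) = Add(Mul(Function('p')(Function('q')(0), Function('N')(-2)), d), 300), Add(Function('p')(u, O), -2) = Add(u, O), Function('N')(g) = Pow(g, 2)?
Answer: 2420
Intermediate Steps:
Function('q')(j) = Add(4, Mul(2, Pow(j, 2))) (Function('q')(j) = Add(Add(Pow(j, 2), Pow(j, 2)), 4) = Add(Mul(2, Pow(j, 2)), 4) = Add(4, Mul(2, Pow(j, 2))))
Function('p')(u, O) = Add(2, O, u) (Function('p')(u, O) = Add(2, Add(u, O)) = Add(2, Add(O, u)) = Add(2, O, u))
Function('x')(d) = Add(300, Mul(10, d)) (Function('x')(d) = Add(Mul(Add(2, Pow(-2, 2), Add(4, Mul(2, Pow(0, 2)))), d), 300) = Add(Mul(Add(2, 4, Add(4, Mul(2, 0))), d), 300) = Add(Mul(Add(2, 4, Add(4, 0)), d), 300) = Add(Mul(Add(2, 4, 4), d), 300) = Add(Mul(10, d), 300) = Add(300, Mul(10, d)))
Mul(-1, Function('x')(-272)) = Mul(-1, Add(300, Mul(10, -272))) = Mul(-1, Add(300, -2720)) = Mul(-1, -2420) = 2420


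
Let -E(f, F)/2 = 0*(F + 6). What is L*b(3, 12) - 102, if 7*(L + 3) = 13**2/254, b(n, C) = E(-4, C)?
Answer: -102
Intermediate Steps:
E(f, F) = 0 (E(f, F) = -0*(F + 6) = -0*(6 + F) = -2*0 = 0)
b(n, C) = 0
L = -5165/1778 (L = -3 + (13**2/254)/7 = -3 + (169*(1/254))/7 = -3 + (1/7)*(169/254) = -3 + 169/1778 = -5165/1778 ≈ -2.9049)
L*b(3, 12) - 102 = -5165/1778*0 - 102 = 0 - 102 = -102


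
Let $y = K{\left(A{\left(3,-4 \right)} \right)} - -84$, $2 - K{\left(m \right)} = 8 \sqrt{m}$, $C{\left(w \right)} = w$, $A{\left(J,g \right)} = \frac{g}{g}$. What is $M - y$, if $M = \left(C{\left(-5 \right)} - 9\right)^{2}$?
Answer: $118$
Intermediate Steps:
$A{\left(J,g \right)} = 1$
$K{\left(m \right)} = 2 - 8 \sqrt{m}$
$M = 196$ ($M = \left(-5 - 9\right)^{2} = \left(-14\right)^{2} = 196$)
$y = 78$ ($y = \left(2 - 8 \sqrt{1}\right) - -84 = \left(2 - 8\right) + \left(-34 + 118\right) = \left(2 - 8\right) + 84 = -6 + 84 = 78$)
$M - y = 196 - 78 = 118$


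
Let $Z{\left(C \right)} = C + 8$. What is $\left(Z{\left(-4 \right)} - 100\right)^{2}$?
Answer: $9216$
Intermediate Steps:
$Z{\left(C \right)} = 8 + C$
$\left(Z{\left(-4 \right)} - 100\right)^{2} = \left(\left(8 - 4\right) - 100\right)^{2} = \left(4 - 100\right)^{2} = \left(-96\right)^{2} = 9216$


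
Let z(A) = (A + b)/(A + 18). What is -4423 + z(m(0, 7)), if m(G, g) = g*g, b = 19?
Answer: -296273/67 ≈ -4422.0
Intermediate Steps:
m(G, g) = g**2
z(A) = (19 + A)/(18 + A) (z(A) = (A + 19)/(A + 18) = (19 + A)/(18 + A))
-4423 + z(m(0, 7)) = -4423 + (19 + 7**2)/(18 + 7**2) = -4423 + (19 + 49)/(18 + 49) = -4423 + 68/67 = -296273/67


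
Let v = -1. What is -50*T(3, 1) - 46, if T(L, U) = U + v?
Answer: -46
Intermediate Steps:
T(L, U) = -1 + U (T(L, U) = U - 1 = -1 + U)
-50*T(3, 1) - 46 = -50*(-1 + 1) - 46 = -50*0 - 46 = 0 - 46 = -46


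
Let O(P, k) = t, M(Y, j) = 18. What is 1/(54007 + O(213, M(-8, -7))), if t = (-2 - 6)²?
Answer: 1/54071 ≈ 1.8494e-5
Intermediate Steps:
t = 64 (t = (-8)² = 64)
O(P, k) = 64
1/(54007 + O(213, M(-8, -7))) = 1/(54007 + 64) = 1/54071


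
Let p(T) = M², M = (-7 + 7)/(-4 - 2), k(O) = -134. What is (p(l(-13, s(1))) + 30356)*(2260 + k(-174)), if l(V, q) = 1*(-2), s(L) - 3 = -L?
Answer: 64536856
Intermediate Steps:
s(L) = 3 - L
M = 0 (M = 0/(-6) = 0*(-⅙) = 0)
l(V, q) = -2
p(T) = 0 (p(T) = 0² = 0)
(p(l(-13, s(1))) + 30356)*(2260 + k(-174)) = (0 + 30356)*(2260 - 134) = 30356*2126 = 64536856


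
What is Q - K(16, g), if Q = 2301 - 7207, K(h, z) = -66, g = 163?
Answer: -4840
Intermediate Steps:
Q = -4906
Q - K(16, g) = -4906 - 1*(-66) = -4906 + 66 = -4840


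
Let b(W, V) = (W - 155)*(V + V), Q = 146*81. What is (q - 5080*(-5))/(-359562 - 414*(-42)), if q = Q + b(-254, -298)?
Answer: -140495/171087 ≈ -0.82119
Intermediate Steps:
Q = 11826
b(W, V) = 2*V*(-155 + W) (b(W, V) = (-155 + W)*(2*V) = 2*V*(-155 + W))
q = 255590 (q = 11826 + 2*(-298)*(-155 - 254) = 11826 + 2*(-298)*(-409) = 11826 + 243764 = 255590)
(q - 5080*(-5))/(-359562 - 414*(-42)) = (255590 - 5080*(-5))/(-359562 - 414*(-42)) = (255590 + 25400)/(-359562 + 17388) = 280990/(-342174) = 280990*(-1/342174) = -140495/171087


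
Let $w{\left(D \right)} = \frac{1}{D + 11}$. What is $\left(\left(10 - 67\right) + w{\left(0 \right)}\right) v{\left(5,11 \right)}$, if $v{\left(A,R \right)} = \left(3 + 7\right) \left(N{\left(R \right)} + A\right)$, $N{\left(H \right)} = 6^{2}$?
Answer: $- \frac{256660}{11} \approx -23333.0$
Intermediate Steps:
$w{\left(D \right)} = \frac{1}{11 + D}$
$N{\left(H \right)} = 36$
$v{\left(A,R \right)} = 360 + 10 A$ ($v{\left(A,R \right)} = \left(3 + 7\right) \left(36 + A\right) = 10 \left(36 + A\right) = 360 + 10 A$)
$\left(\left(10 - 67\right) + w{\left(0 \right)}\right) v{\left(5,11 \right)} = \left(\left(10 - 67\right) + \frac{1}{11 + 0}\right) \left(360 + 10 \cdot 5\right) = \left(\left(10 - 67\right) + \frac{1}{11}\right) \left(360 + 50\right) = \left(-57 + \frac{1}{11}\right) 410 = \left(- \frac{626}{11}\right) 410 = - \frac{256660}{11}$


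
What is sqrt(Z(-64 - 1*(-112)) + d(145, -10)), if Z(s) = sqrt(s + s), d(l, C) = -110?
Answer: sqrt(-110 + 4*sqrt(6)) ≈ 10.01*I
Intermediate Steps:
Z(s) = sqrt(2)*sqrt(s) (Z(s) = sqrt(2*s) = sqrt(2)*sqrt(s))
sqrt(Z(-64 - 1*(-112)) + d(145, -10)) = sqrt(sqrt(2)*sqrt(-64 - 1*(-112)) - 110) = sqrt(sqrt(2)*sqrt(-64 + 112) - 110) = sqrt(sqrt(2)*sqrt(48) - 110) = sqrt(sqrt(2)*(4*sqrt(3)) - 110) = sqrt(4*sqrt(6) - 110) = sqrt(-110 + 4*sqrt(6))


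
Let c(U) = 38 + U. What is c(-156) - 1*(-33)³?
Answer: 35819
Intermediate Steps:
c(-156) - 1*(-33)³ = (38 - 156) - 1*(-33)³ = -118 - 1*(-35937) = -118 + 35937 = 35819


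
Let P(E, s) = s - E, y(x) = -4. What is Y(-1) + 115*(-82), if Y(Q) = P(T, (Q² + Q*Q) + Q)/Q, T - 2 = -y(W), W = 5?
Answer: -9425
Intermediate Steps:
T = 6 (T = 2 - 1*(-4) = 2 + 4 = 6)
Y(Q) = (-6 + Q + 2*Q²)/Q (Y(Q) = (((Q² + Q*Q) + Q) - 1*6)/Q = (((Q² + Q²) + Q) - 6)/Q = ((2*Q² + Q) - 6)/Q = ((Q + 2*Q²) - 6)/Q = (-6 + Q + 2*Q²)/Q)
Y(-1) + 115*(-82) = (1 - 6/(-1) + 2*(-1)) + 115*(-82) = (1 - 6*(-1) - 2) - 9430 = (1 + 6 - 2) - 9430 = 5 - 9430 = -9425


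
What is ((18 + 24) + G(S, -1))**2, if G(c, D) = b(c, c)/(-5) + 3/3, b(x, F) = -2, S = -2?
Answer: 47089/25 ≈ 1883.6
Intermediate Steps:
G(c, D) = 7/5 (G(c, D) = -2/(-5) + 3/3 = -2*(-1/5) + 3*(1/3) = 2/5 + 1 = 7/5)
((18 + 24) + G(S, -1))**2 = ((18 + 24) + 7/5)**2 = (42 + 7/5)**2 = (217/5)**2 = 47089/25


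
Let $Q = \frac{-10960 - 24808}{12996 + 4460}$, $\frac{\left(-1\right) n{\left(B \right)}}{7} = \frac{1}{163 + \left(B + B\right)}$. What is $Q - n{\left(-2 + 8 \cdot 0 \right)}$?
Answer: $- \frac{695615}{346938} \approx -2.005$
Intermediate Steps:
$n{\left(B \right)} = - \frac{7}{163 + 2 B}$ ($n{\left(B \right)} = - \frac{7}{163 + \left(B + B\right)} = - \frac{7}{163 + 2 B}$)
$Q = - \frac{4471}{2182}$ ($Q = - \frac{35768}{17456} = \left(-35768\right) \frac{1}{17456} = - \frac{4471}{2182} \approx -2.049$)
$Q - n{\left(-2 + 8 \cdot 0 \right)} = - \frac{4471}{2182} - - \frac{7}{163 + 2 \left(-2 + 8 \cdot 0\right)} = - \frac{4471}{2182} - - \frac{7}{163 + 2 \left(-2 + 0\right)} = - \frac{4471}{2182} - - \frac{7}{163 + 2 \left(-2\right)} = - \frac{4471}{2182} - - \frac{7}{163 - 4} = - \frac{4471}{2182} - - \frac{7}{159} = - \frac{4471}{2182} + \frac{7}{159} = - \frac{695615}{346938}$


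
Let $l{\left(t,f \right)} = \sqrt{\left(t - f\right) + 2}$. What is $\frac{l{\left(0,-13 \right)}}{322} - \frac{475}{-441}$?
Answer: $\frac{475}{441} + \frac{\sqrt{15}}{322} \approx 1.0891$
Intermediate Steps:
$l{\left(t,f \right)} = \sqrt{2 + t - f}$
$\frac{l{\left(0,-13 \right)}}{322} - \frac{475}{-441} = \frac{\sqrt{2 + 0 - -13}}{322} - \frac{475}{-441} = \sqrt{2 + 0 + 13} \cdot \frac{1}{322} - - \frac{475}{441} = \sqrt{15} \cdot \frac{1}{322} + \frac{475}{441} = \frac{\sqrt{15}}{322} + \frac{475}{441} = \frac{475}{441} + \frac{\sqrt{15}}{322}$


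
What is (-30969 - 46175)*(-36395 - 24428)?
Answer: 4692129512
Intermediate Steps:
(-30969 - 46175)*(-36395 - 24428) = -77144*(-60823) = 4692129512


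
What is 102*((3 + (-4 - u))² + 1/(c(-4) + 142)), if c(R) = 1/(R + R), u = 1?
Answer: 463896/1135 ≈ 408.72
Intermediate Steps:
c(R) = 1/(2*R)
102*((3 + (-4 - u))² + 1/(c(-4) + 142)) = 102*((3 + (-4 - 1*1))² + 1/((½)/(-4) + 142)) = 102*((3 + (-4 - 1))² + 1/((½)*(-¼) + 142)) = 102*((3 - 5)² + 1/(-⅛ + 142)) = 102*((-2)² + 1/(1135/8)) = 102*(4 + 8/1135) = 102*(4548/1135) = 463896/1135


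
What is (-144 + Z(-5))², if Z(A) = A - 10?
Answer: 25281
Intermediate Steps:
Z(A) = -10 + A
(-144 + Z(-5))² = (-144 + (-10 - 5))² = (-144 - 15)² = (-159)² = 25281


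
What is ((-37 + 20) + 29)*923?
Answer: 11076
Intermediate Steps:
((-37 + 20) + 29)*923 = (-17 + 29)*923 = 12*923 = 11076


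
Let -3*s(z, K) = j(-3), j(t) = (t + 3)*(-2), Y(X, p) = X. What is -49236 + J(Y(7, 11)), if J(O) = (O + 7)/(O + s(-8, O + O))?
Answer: -49234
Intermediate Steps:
j(t) = -6 - 2*t (j(t) = (3 + t)*(-2) = -6 - 2*t)
s(z, K) = 0 (s(z, K) = -(-6 - 2*(-3))/3 = -(-6 + 6)/3 = -⅓*0 = 0)
J(O) = (7 + O)/O (J(O) = (O + 7)/(O + 0) = (7 + O)/O)
-49236 + J(Y(7, 11)) = -49236 + (7 + 7)/7 = -49236 + (⅐)*14 = -49236 + 2 = -49234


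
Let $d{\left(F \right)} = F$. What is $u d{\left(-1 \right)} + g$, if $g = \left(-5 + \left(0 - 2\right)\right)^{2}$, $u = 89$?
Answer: $-40$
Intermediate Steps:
$g = 49$ ($g = \left(-5 - 2\right)^{2} = \left(-7\right)^{2} = 49$)
$u d{\left(-1 \right)} + g = 89 \left(-1\right) + 49 = -89 + 49 = -40$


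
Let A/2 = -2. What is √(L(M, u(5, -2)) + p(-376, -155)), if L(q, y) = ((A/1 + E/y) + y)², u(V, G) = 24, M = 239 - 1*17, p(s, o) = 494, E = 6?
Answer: √14465/4 ≈ 30.068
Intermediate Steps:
A = -4 (A = 2*(-2) = -4)
M = 222 (M = 239 - 17 = 222)
L(q, y) = (-4 + y + 6/y)² (L(q, y) = ((-4/1 + 6/y) + y)² = ((-4*1 + 6/y) + y)² = ((-4 + 6/y) + y)² = (-4 + y + 6/y)²)
√(L(M, u(5, -2)) + p(-376, -155)) = √((6 + 24² - 4*24)²/24² + 494) = √((6 + 576 - 96)²/576 + 494) = √((1/576)*486² + 494) = √((1/576)*236196 + 494) = √(6561/16 + 494) = √(14465/16) = √14465/4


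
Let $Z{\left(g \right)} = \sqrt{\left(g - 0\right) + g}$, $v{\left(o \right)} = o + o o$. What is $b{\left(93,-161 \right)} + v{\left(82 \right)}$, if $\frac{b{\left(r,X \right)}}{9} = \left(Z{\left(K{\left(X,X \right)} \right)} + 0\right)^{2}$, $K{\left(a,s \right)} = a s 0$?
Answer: $6806$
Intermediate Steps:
$K{\left(a,s \right)} = 0$
$v{\left(o \right)} = o + o^{2}$
$Z{\left(g \right)} = \sqrt{2} \sqrt{g}$ ($Z{\left(g \right)} = \sqrt{\left(g + 0\right) + g} = \sqrt{g + g} = \sqrt{2 g} = \sqrt{2} \sqrt{g}$)
$b{\left(r,X \right)} = 0$ ($b{\left(r,X \right)} = 9 \left(\sqrt{2} \sqrt{0} + 0\right)^{2} = 9 \left(\sqrt{2} \cdot 0 + 0\right)^{2} = 9 \left(0 + 0\right)^{2} = 9 \cdot 0^{2} = 9 \cdot 0 = 0$)
$b{\left(93,-161 \right)} + v{\left(82 \right)} = 0 + 82 \left(1 + 82\right) = 0 + 82 \cdot 83 = 0 + 6806 = 6806$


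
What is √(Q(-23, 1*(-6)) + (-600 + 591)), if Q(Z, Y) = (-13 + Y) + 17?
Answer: I*√11 ≈ 3.3166*I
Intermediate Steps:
Q(Z, Y) = 4 + Y
√(Q(-23, 1*(-6)) + (-600 + 591)) = √((4 + 1*(-6)) + (-600 + 591)) = √((4 - 6) - 9) = √(-2 - 9) = √(-11) = I*√11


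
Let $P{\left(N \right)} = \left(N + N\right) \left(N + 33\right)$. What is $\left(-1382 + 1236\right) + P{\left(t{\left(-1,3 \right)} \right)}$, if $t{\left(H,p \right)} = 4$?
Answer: $150$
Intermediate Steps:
$P{\left(N \right)} = 2 N \left(33 + N\right)$
$\left(-1382 + 1236\right) + P{\left(t{\left(-1,3 \right)} \right)} = \left(-1382 + 1236\right) + 2 \cdot 4 \left(33 + 4\right) = -146 + 2 \cdot 4 \cdot 37 = -146 + 296 = 150$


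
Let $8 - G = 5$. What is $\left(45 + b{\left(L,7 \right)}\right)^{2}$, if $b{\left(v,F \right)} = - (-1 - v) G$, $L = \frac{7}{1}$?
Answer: $4761$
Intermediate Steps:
$G = 3$ ($G = 8 - 5 = 3$)
$L = 7$ ($L = 7 \cdot 1 = 7$)
$b{\left(v,F \right)} = 3 + 3 v$ ($b{\left(v,F \right)} = - (-1 - v) 3 = \left(1 + v\right) 3 = 3 + 3 v$)
$\left(45 + b{\left(L,7 \right)}\right)^{2} = \left(45 + \left(3 + 3 \cdot 7\right)\right)^{2} = \left(45 + \left(3 + 21\right)\right)^{2} = \left(45 + 24\right)^{2} = 69^{2} = 4761$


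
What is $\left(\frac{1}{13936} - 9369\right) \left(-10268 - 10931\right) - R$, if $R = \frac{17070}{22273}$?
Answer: $\frac{61648918686514721}{310396528} \approx 1.9861 \cdot 10^{8}$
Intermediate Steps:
$R = \frac{17070}{22273}$ ($R = 17070 \cdot \frac{1}{22273} = \frac{17070}{22273} \approx 0.7664$)
$\left(\frac{1}{13936} - 9369\right) \left(-10268 - 10931\right) - R = \left(\frac{1}{13936} - 9369\right) \left(-10268 - 10931\right) - \frac{17070}{22273} = \left(\frac{1}{13936} - 9369\right) \left(-21199\right) - \frac{17070}{22273} = \left(- \frac{130566383}{13936}\right) \left(-21199\right) - \frac{17070}{22273} = \frac{2767876753217}{13936} - \frac{17070}{22273} = \frac{61648918686514721}{310396528}$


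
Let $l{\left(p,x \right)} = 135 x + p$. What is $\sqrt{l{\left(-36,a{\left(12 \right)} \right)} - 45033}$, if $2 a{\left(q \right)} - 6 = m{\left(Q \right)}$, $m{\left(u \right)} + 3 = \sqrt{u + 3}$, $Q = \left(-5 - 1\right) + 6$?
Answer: $\frac{\sqrt{-179466 + 270 \sqrt{3}}}{2} \approx 211.54 i$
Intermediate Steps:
$Q = 0$ ($Q = -6 + 6 = 0$)
$m{\left(u \right)} = -3 + \sqrt{3 + u}$ ($m{\left(u \right)} = -3 + \sqrt{u + 3} = -3 + \sqrt{3 + u}$)
$a{\left(q \right)} = \frac{3}{2} + \frac{\sqrt{3}}{2}$ ($a{\left(q \right)} = 3 + \frac{-3 + \sqrt{3 + 0}}{2} = 3 + \frac{-3 + \sqrt{3}}{2} = 3 - \left(\frac{3}{2} - \frac{\sqrt{3}}{2}\right) = \frac{3}{2} + \frac{\sqrt{3}}{2}$)
$l{\left(p,x \right)} = p + 135 x$
$\sqrt{l{\left(-36,a{\left(12 \right)} \right)} - 45033} = \sqrt{\left(-36 + 135 \left(\frac{3}{2} + \frac{\sqrt{3}}{2}\right)\right) - 45033} = \sqrt{\left(-36 + \left(\frac{405}{2} + \frac{135 \sqrt{3}}{2}\right)\right) - 45033} = \sqrt{\left(\frac{333}{2} + \frac{135 \sqrt{3}}{2}\right) - 45033} = \sqrt{- \frac{89733}{2} + \frac{135 \sqrt{3}}{2}}$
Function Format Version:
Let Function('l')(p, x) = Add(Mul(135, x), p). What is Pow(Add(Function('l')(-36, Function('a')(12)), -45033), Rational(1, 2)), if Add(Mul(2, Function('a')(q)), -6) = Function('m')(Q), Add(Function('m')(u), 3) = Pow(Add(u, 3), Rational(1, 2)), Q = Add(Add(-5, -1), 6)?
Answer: Mul(Rational(1, 2), Pow(Add(-179466, Mul(270, Pow(3, Rational(1, 2)))), Rational(1, 2))) ≈ Mul(211.54, I)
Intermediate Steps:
Q = 0 (Q = Add(-6, 6) = 0)
Function('m')(u) = Add(-3, Pow(Add(3, u), Rational(1, 2))) (Function('m')(u) = Add(-3, Pow(Add(u, 3), Rational(1, 2))) = Add(-3, Pow(Add(3, u), Rational(1, 2))))
Function('a')(q) = Add(Rational(3, 2), Mul(Rational(1, 2), Pow(3, Rational(1, 2)))) (Function('a')(q) = Add(3, Mul(Rational(1, 2), Add(-3, Pow(Add(3, 0), Rational(1, 2))))) = Add(3, Mul(Rational(1, 2), Add(-3, Pow(3, Rational(1, 2))))) = Add(3, Add(Rational(-3, 2), Mul(Rational(1, 2), Pow(3, Rational(1, 2))))) = Add(Rational(3, 2), Mul(Rational(1, 2), Pow(3, Rational(1, 2)))))
Function('l')(p, x) = Add(p, Mul(135, x))
Pow(Add(Function('l')(-36, Function('a')(12)), -45033), Rational(1, 2)) = Pow(Add(Add(-36, Mul(135, Add(Rational(3, 2), Mul(Rational(1, 2), Pow(3, Rational(1, 2)))))), -45033), Rational(1, 2)) = Pow(Add(Add(-36, Add(Rational(405, 2), Mul(Rational(135, 2), Pow(3, Rational(1, 2))))), -45033), Rational(1, 2)) = Pow(Add(Add(Rational(333, 2), Mul(Rational(135, 2), Pow(3, Rational(1, 2)))), -45033), Rational(1, 2)) = Pow(Add(Rational(-89733, 2), Mul(Rational(135, 2), Pow(3, Rational(1, 2)))), Rational(1, 2))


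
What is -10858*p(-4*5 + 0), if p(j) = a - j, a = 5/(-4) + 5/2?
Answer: -461465/2 ≈ -2.3073e+5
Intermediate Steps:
a = 5/4 (a = 5*(-¼) + 5*(½) = -5/4 + 5/2 = 5/4 ≈ 1.2500)
p(j) = 5/4 - j
-10858*p(-4*5 + 0) = -10858*(5/4 - (-4*5 + 0)) = -10858*(5/4 - (-20 + 0)) = -10858*(5/4 - 1*(-20)) = -10858*(5/4 + 20) = -10858*85/4 = -461465/2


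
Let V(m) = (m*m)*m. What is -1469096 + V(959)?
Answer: 880504983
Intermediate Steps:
V(m) = m**3 (V(m) = m**2*m = m**3)
-1469096 + V(959) = -1469096 + 959**3 = -1469096 + 881974079 = 880504983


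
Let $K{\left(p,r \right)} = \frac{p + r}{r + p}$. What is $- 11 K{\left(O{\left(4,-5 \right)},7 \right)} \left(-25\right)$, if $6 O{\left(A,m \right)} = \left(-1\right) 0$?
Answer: $275$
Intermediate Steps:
$O{\left(A,m \right)} = 0$ ($O{\left(A,m \right)} = \frac{\left(-1\right) 0}{6} = \frac{1}{6} \cdot 0 = 0$)
$K{\left(p,r \right)} = 1$ ($K{\left(p,r \right)} = \frac{p + r}{p + r} = 1$)
$- 11 K{\left(O{\left(4,-5 \right)},7 \right)} \left(-25\right) = \left(-11\right) 1 \left(-25\right) = \left(-11\right) \left(-25\right) = 275$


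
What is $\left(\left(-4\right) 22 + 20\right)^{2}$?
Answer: $4624$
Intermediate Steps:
$\left(\left(-4\right) 22 + 20\right)^{2} = \left(-88 + 20\right)^{2} = \left(-68\right)^{2} = 4624$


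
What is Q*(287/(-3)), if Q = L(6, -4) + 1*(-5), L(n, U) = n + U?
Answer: 287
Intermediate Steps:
L(n, U) = U + n
Q = -3 (Q = (-4 + 6) + 1*(-5) = 2 - 5 = -3)
Q*(287/(-3)) = -861/(-3) = -861*(-1)/3 = -3*(-287/3) = 287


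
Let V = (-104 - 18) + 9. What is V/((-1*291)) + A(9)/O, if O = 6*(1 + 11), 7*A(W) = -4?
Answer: 4649/12222 ≈ 0.38038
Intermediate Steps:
A(W) = -4/7 (A(W) = (⅐)*(-4) = -4/7)
V = -113 (V = -122 + 9 = -113)
O = 72 (O = 6*12 = 72)
V/((-1*291)) + A(9)/O = -113/((-1*291)) - 4/7/72 = -113/(-291) - 4/7*1/72 = -113*(-1/291) - 1/126 = 113/291 - 1/126 = 4649/12222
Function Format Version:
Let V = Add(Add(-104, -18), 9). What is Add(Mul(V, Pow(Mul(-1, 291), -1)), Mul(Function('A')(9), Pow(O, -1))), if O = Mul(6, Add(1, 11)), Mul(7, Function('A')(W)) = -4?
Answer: Rational(4649, 12222) ≈ 0.38038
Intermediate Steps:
Function('A')(W) = Rational(-4, 7) (Function('A')(W) = Mul(Rational(1, 7), -4) = Rational(-4, 7))
V = -113 (V = Add(-122, 9) = -113)
O = 72 (O = Mul(6, 12) = 72)
Add(Mul(V, Pow(Mul(-1, 291), -1)), Mul(Function('A')(9), Pow(O, -1))) = Add(Mul(-113, Pow(Mul(-1, 291), -1)), Mul(Rational(-4, 7), Pow(72, -1))) = Add(Mul(-113, Pow(-291, -1)), Mul(Rational(-4, 7), Rational(1, 72))) = Add(Mul(-113, Rational(-1, 291)), Rational(-1, 126)) = Add(Rational(113, 291), Rational(-1, 126)) = Rational(4649, 12222)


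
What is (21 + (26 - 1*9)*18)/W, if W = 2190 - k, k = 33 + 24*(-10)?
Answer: 109/799 ≈ 0.13642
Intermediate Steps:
k = -207 (k = 33 - 240 = -207)
W = 2397 (W = 2190 - 1*(-207) = 2190 + 207 = 2397)
(21 + (26 - 1*9)*18)/W = (21 + (26 - 1*9)*18)/2397 = (21 + (26 - 9)*18)*(1/2397) = (21 + 17*18)*(1/2397) = (21 + 306)*(1/2397) = 327*(1/2397) = 109/799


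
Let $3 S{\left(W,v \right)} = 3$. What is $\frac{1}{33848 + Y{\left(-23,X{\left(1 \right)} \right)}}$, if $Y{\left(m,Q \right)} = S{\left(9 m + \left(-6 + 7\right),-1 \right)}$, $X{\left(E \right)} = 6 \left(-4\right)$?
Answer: $\frac{1}{33849} \approx 2.9543 \cdot 10^{-5}$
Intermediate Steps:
$S{\left(W,v \right)} = 1$ ($S{\left(W,v \right)} = \frac{1}{3} \cdot 3 = 1$)
$X{\left(E \right)} = -24$
$Y{\left(m,Q \right)} = 1$
$\frac{1}{33848 + Y{\left(-23,X{\left(1 \right)} \right)}} = \frac{1}{33848 + 1} = \frac{1}{33849}$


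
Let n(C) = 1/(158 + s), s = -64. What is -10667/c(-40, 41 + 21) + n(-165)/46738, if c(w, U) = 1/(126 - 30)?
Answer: -4498953515903/4393372 ≈ -1.0240e+6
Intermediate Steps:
c(w, U) = 1/96
n(C) = 1/94 (n(C) = 1/(158 - 64) = 1/94)
-10667/c(-40, 41 + 21) + n(-165)/46738 = -10667/1/96 + (1/94)/46738 = -10667*96 + (1/94)*(1/46738) = -1024032 + 1/4393372 = -4498953515903/4393372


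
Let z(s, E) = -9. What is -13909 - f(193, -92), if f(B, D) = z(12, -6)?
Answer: -13900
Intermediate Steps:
f(B, D) = -9
-13909 - f(193, -92) = -13909 - 1*(-9) = -13909 + 9 = -13900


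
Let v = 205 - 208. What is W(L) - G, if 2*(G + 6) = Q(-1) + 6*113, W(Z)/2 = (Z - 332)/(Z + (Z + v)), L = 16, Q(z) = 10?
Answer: -10434/29 ≈ -359.79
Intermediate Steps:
v = -3
W(Z) = 2*(-332 + Z)/(-3 + 2*Z) (W(Z) = 2*((Z - 332)/(Z + (Z - 3))) = 2*((-332 + Z)/(Z + (-3 + Z))) = 2*((-332 + Z)/(-3 + 2*Z)) = 2*(-332 + Z)/(-3 + 2*Z))
G = 338 (G = -6 + (10 + 6*113)/2 = -6 + (10 + 678)/2 = -6 + (1/2)*688 = -6 + 344 = 338)
W(L) - G = 2*(-332 + 16)/(-3 + 2*16) - 1*338 = 2*(-316)/(-3 + 32) - 338 = 2*(-316)/29 - 338 = 2*(1/29)*(-316) - 338 = -632/29 - 338 = -10434/29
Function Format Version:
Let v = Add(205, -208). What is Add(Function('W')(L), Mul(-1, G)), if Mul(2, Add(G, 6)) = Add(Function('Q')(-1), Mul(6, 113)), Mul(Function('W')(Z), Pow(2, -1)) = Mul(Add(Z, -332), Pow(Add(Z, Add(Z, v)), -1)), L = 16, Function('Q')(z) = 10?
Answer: Rational(-10434, 29) ≈ -359.79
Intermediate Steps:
v = -3
Function('W')(Z) = Mul(2, Pow(Add(-3, Mul(2, Z)), -1), Add(-332, Z)) (Function('W')(Z) = Mul(2, Mul(Add(Z, -332), Pow(Add(Z, Add(Z, -3)), -1))) = Mul(2, Mul(Add(-332, Z), Pow(Add(Z, Add(-3, Z)), -1))) = Mul(2, Mul(Add(-332, Z), Pow(Add(-3, Mul(2, Z)), -1))) = Mul(2, Mul(Pow(Add(-3, Mul(2, Z)), -1), Add(-332, Z))) = Mul(2, Pow(Add(-3, Mul(2, Z)), -1), Add(-332, Z)))
G = 338 (G = Add(-6, Mul(Rational(1, 2), Add(10, Mul(6, 113)))) = Add(-6, Mul(Rational(1, 2), Add(10, 678))) = Add(-6, Mul(Rational(1, 2), 688)) = Add(-6, 344) = 338)
Add(Function('W')(L), Mul(-1, G)) = Add(Mul(2, Pow(Add(-3, Mul(2, 16)), -1), Add(-332, 16)), Mul(-1, 338)) = Add(Mul(2, Pow(Add(-3, 32), -1), -316), -338) = Add(Mul(2, Pow(29, -1), -316), -338) = Add(Mul(2, Rational(1, 29), -316), -338) = Add(Rational(-632, 29), -338) = Rational(-10434, 29)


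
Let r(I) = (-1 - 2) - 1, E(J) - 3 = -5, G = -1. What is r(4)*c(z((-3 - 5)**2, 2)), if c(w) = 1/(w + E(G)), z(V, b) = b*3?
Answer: -1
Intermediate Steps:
E(J) = -2 (E(J) = 3 - 5 = -2)
r(I) = -4 (r(I) = -3 - 1 = -4)
z(V, b) = 3*b
c(w) = 1/(-2 + w) (c(w) = 1/(w - 2) = 1/(-2 + w))
r(4)*c(z((-3 - 5)**2, 2)) = -4/(-2 + 3*2) = -4/(-2 + 6) = -4/4 = -4*1/4 = -1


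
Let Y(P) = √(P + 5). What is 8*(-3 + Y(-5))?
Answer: -24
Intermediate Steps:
Y(P) = √(5 + P)
8*(-3 + Y(-5)) = 8*(-3 + √(5 - 5)) = 8*(-3 + √0) = 8*(-3 + 0) = 8*(-3) = -24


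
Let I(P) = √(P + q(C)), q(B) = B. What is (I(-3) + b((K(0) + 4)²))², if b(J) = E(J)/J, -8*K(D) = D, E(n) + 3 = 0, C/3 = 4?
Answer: 2025/256 ≈ 7.9102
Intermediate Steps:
C = 12 (C = 3*4 = 12)
E(n) = -3 (E(n) = -3 + 0 = -3)
I(P) = √(12 + P) (I(P) = √(P + 12) = √(12 + P))
K(D) = -D/8
b(J) = -3/J
(I(-3) + b((K(0) + 4)²))² = (√(12 - 3) - 3/(-⅛*0 + 4)²)² = (√9 - 3/(0 + 4)²)² = (3 - 3/(4²))² = (3 - 3/16)² = (45/16)² = 2025/256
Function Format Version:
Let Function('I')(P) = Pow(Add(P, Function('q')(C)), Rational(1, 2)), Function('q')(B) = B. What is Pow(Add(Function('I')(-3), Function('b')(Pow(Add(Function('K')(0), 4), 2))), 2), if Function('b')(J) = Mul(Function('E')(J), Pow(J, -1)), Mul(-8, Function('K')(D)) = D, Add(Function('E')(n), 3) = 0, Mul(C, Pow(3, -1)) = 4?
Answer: Rational(2025, 256) ≈ 7.9102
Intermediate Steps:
C = 12 (C = Mul(3, 4) = 12)
Function('E')(n) = -3 (Function('E')(n) = Add(-3, 0) = -3)
Function('I')(P) = Pow(Add(12, P), Rational(1, 2)) (Function('I')(P) = Pow(Add(P, 12), Rational(1, 2)) = Pow(Add(12, P), Rational(1, 2)))
Function('K')(D) = Mul(Rational(-1, 8), D)
Function('b')(J) = Mul(-3, Pow(J, -1))
Pow(Add(Function('I')(-3), Function('b')(Pow(Add(Function('K')(0), 4), 2))), 2) = Pow(Add(Pow(Add(12, -3), Rational(1, 2)), Mul(-3, Pow(Pow(Add(Mul(Rational(-1, 8), 0), 4), 2), -1))), 2) = Pow(Add(Pow(9, Rational(1, 2)), Mul(-3, Pow(Pow(Add(0, 4), 2), -1))), 2) = Pow(Add(3, Mul(-3, Pow(Pow(4, 2), -1))), 2) = Pow(Add(3, Mul(-3, Pow(16, -1))), 2) = Pow(Add(3, Mul(-3, Rational(1, 16))), 2) = Pow(Add(3, Rational(-3, 16)), 2) = Pow(Rational(45, 16), 2) = Rational(2025, 256)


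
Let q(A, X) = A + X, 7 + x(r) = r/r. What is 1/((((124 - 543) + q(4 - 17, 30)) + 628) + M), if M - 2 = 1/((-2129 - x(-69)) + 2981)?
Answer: 858/195625 ≈ 0.0043859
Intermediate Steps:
x(r) = -6 (x(r) = -7 + r/r = -7 + 1 = -6)
M = 1717/858 (M = 2 + 1/((-2129 - 1*(-6)) + 2981) = 2 + 1/((-2129 + 6) + 2981) = 2 + 1/(-2123 + 2981) = 2 + 1/858 = 1717/858 ≈ 2.0012)
1/((((124 - 543) + q(4 - 17, 30)) + 628) + M) = 1/((((124 - 543) + ((4 - 17) + 30)) + 628) + 1717/858) = 1/(((-419 + (-13 + 30)) + 628) + 1717/858) = 1/(((-419 + 17) + 628) + 1717/858) = 1/((-402 + 628) + 1717/858) = 1/(226 + 1717/858) = 1/(195625/858) = 858/195625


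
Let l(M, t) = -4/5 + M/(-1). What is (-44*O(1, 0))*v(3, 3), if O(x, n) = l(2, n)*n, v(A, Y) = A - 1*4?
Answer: 0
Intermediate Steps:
l(M, t) = -⅘ - M (l(M, t) = -4*⅕ + M*(-1) = -⅘ - M)
v(A, Y) = -4 + A (v(A, Y) = A - 4 = -4 + A)
O(x, n) = -14*n/5 (O(x, n) = (-⅘ - 1*2)*n = (-⅘ - 2)*n = -14*n/5)
(-44*O(1, 0))*v(3, 3) = (-(-616)*0/5)*(-4 + 3) = -44*0*(-1) = 0*(-1) = 0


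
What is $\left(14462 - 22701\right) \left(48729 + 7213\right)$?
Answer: $-460906138$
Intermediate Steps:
$\left(14462 - 22701\right) \left(48729 + 7213\right) = \left(-8239\right) 55942 = -460906138$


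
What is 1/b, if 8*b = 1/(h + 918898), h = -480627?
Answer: 3506168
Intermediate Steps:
b = 1/3506168 (b = 1/(8*(-480627 + 918898)) = (⅛)/438271 = (⅛)*(1/438271) = 1/3506168 ≈ 2.8521e-7)
1/b = 1/(1/3506168) = 3506168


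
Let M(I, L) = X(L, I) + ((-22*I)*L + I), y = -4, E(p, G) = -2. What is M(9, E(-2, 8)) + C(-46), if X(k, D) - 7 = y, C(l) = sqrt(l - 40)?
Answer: 408 + I*sqrt(86) ≈ 408.0 + 9.2736*I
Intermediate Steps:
C(l) = sqrt(-40 + l)
X(k, D) = 3 (X(k, D) = 7 - 4 = 3)
M(I, L) = 3 + I - 22*I*L (M(I, L) = 3 + ((-22*I)*L + I) = 3 + (-22*I*L + I) = 3 + (I - 22*I*L) = 3 + I - 22*I*L)
M(9, E(-2, 8)) + C(-46) = (3 + 9 - 22*9*(-2)) + sqrt(-40 - 46) = (3 + 9 + 396) + sqrt(-86) = 408 + I*sqrt(86)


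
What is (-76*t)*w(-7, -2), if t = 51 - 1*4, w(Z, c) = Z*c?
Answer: -50008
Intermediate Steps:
t = 47 (t = 51 - 4 = 47)
(-76*t)*w(-7, -2) = (-76*47)*(-7*(-2)) = -3572*14 = -50008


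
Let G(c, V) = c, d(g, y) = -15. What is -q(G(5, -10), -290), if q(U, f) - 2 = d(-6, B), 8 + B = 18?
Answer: 13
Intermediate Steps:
B = 10 (B = -8 + 18 = 10)
q(U, f) = -13 (q(U, f) = 2 - 15 = -13)
-q(G(5, -10), -290) = -1*(-13) = 13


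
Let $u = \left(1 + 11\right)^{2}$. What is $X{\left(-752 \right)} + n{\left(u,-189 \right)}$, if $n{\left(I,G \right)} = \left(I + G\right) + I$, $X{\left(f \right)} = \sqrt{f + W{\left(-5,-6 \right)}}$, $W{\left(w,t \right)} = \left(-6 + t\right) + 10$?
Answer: $99 + i \sqrt{754} \approx 99.0 + 27.459 i$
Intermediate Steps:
$W{\left(w,t \right)} = 4 + t$
$u = 144$ ($u = 12^{2} = 144$)
$X{\left(f \right)} = \sqrt{-2 + f}$ ($X{\left(f \right)} = \sqrt{f + \left(4 - 6\right)} = \sqrt{f - 2} = \sqrt{-2 + f}$)
$n{\left(I,G \right)} = G + 2 I$ ($n{\left(I,G \right)} = \left(G + I\right) + I = G + 2 I$)
$X{\left(-752 \right)} + n{\left(u,-189 \right)} = \sqrt{-2 - 752} + \left(-189 + 2 \cdot 144\right) = \sqrt{-754} + \left(-189 + 288\right) = i \sqrt{754} + 99 = 99 + i \sqrt{754}$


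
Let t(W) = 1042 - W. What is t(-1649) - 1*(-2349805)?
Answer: 2352496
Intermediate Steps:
t(-1649) - 1*(-2349805) = (1042 - 1*(-1649)) - 1*(-2349805) = (1042 + 1649) + 2349805 = 2691 + 2349805 = 2352496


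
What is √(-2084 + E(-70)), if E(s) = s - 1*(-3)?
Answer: 3*I*√239 ≈ 46.379*I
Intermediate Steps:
E(s) = 3 + s (E(s) = s + 3 = 3 + s)
√(-2084 + E(-70)) = √(-2084 + (3 - 70)) = √(-2084 - 67) = √(-2151) = 3*I*√239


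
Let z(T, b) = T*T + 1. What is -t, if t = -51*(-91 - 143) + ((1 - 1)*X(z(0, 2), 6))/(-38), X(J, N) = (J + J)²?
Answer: -11934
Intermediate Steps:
z(T, b) = 1 + T² (z(T, b) = T² + 1 = 1 + T²)
X(J, N) = 4*J² (X(J, N) = (2*J)² = 4*J²)
t = 11934 (t = -51*(-91 - 143) + ((1 - 1)*(4*(1 + 0²)²))/(-38) = -51*(-234) + (0*(4*(1 + 0)²))*(-1/38) = 11934 + (0*(4*1²))*(-1/38) = 11934 + (0*(4*1))*(-1/38) = 11934 + (0*4)*(-1/38) = 11934 + 0*(-1/38) = 11934 + 0 = 11934)
-t = -1*11934 = -11934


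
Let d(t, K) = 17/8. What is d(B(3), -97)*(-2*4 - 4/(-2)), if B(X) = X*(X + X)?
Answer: -51/4 ≈ -12.750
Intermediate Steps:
B(X) = 2*X**2 (B(X) = X*(2*X) = 2*X**2)
d(t, K) = 17/8 (d(t, K) = 17*(1/8) = 17/8)
d(B(3), -97)*(-2*4 - 4/(-2)) = 17*(-2*4 - 4/(-2))/8 = 17*(-8 - 4*(-1/2))/8 = 17*(-8 + 2)/8 = (17/8)*(-6) = -51/4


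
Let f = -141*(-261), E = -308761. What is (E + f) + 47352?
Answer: -224608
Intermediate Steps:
f = 36801
(E + f) + 47352 = (-308761 + 36801) + 47352 = -271960 + 47352 = -224608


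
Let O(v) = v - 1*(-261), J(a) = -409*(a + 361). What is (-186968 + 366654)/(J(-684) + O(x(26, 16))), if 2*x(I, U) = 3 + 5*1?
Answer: 89843/66186 ≈ 1.3574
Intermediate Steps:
J(a) = -147649 - 409*a (J(a) = -409*(361 + a) = -147649 - 409*a)
x(I, U) = 4 (x(I, U) = (3 + 5*1)/2 = (3 + 5)/2 = (½)*8 = 4)
O(v) = 261 + v (O(v) = v + 261 = 261 + v)
(-186968 + 366654)/(J(-684) + O(x(26, 16))) = (-186968 + 366654)/((-147649 - 409*(-684)) + (261 + 4)) = 179686/((-147649 + 279756) + 265) = 179686/(132107 + 265) = 179686/132372 = 179686*(1/132372) = 89843/66186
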